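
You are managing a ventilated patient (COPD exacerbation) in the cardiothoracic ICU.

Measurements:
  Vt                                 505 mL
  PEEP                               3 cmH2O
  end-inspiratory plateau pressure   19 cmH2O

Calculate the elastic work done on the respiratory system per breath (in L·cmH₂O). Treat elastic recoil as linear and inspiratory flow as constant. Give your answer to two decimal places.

Elastic work ≈ ½ × (Pplat − PEEP) × Vt = 0.5 × (19 − 3) × 0.505 L = 0.5 × 16.0 × 0.505 = 4.04 L·cmH2O.

4.04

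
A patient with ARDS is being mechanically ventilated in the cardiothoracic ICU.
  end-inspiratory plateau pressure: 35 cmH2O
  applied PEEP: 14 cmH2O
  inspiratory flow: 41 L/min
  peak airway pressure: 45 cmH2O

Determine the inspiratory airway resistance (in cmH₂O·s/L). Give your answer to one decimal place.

Flow: 41 L/min ÷ 60 = 0.6833 L/s.
Raw = (PIP − Pplat) / flow = (45 − 35) / 0.6833 = 10.0 / 0.6833 = 14.635 cmH2O·s/L.

14.6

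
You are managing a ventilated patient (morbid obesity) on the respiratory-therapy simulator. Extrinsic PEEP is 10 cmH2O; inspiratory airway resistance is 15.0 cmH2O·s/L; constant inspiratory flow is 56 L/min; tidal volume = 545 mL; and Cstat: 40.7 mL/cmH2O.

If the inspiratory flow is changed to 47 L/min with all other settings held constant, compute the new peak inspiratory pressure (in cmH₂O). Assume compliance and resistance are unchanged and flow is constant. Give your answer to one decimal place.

Flow: 56 L/min ÷ 60 = 0.9333 L/s.
New flow: 47 L/min ÷ 60 = 0.7833 L/s.
PIP = Vt/C + R·V̇ + PEEP (constant-flow equation of motion).
Only the resistive term changes: ΔPIP = R × ΔV̇ = 15.0 × (0.7833 − 0.9333) = 15.0 × -0.15 = -2.25 cmH2O.
Original PIP = 545/40.7 + 15.0×0.9333 + 10 = 37.39 cmH2O; new PIP = 37.39 + (-2.25) = 35.14 cmH2O.

35.1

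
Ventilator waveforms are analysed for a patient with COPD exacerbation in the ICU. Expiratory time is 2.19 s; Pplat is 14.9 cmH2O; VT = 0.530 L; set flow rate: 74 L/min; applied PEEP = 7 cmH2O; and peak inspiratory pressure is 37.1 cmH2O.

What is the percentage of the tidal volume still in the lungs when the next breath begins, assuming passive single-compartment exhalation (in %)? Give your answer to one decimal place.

16.3

Flow: 74 L/min ÷ 60 = 1.2333 L/s.
R = (PIP − Pplat)/V̇ = (37.1 − 14.9) / 1.2333 = 22.2/1.2333 = 18.0 cmH2O·s/L.
C = Vt/(Pplat − PEEP) = 530.0 / (14.9 − 7) = 530.0/7.9 = 67.089 mL/cmH2O.
τ = R × C = 18.0 × 0.06709 L/cmH2O = 1.208 s.
Fraction remaining at end-expiration = e^(−Te/τ) = e^(−2.19/1.208) = 0.1632 → 16.32%.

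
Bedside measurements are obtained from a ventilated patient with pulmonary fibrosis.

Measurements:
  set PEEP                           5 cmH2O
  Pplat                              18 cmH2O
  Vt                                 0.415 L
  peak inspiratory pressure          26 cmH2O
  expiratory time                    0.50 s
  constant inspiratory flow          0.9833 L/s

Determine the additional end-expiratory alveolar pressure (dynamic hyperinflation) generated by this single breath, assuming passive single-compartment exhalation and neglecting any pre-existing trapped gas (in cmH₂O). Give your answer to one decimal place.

R = (PIP − Pplat)/V̇ = (26 − 18) / 0.9833 = 8.0/0.9833 = 8.136 cmH2O·s/L.
C = Vt/(Pplat − PEEP) = 415.0 / (18 − 5) = 415.0/13.0 = 31.923 mL/cmH2O.
τ = R × C = 8.136 × 0.03192 L/cmH2O = 0.2597 s.
Fraction remaining = e^(−Te/τ) = e^(−0.50/0.2597) = 0.1458; trapped volume = 415.0 × 0.1458 = 60.507 mL.
Additional alveolar pressure from trapping ≈ V_trapped / C = 60.507 / 31.923 = 1.895 cmH2O.

1.9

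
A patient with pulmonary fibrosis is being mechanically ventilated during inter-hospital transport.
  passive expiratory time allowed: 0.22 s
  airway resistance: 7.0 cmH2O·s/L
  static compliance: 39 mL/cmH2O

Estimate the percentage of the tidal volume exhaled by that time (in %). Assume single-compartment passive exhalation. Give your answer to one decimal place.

55.3

τ = R × C = 7.0 × 39 mL/cmH2O = 7.0 × 0.039 L/cmH2O = 0.273 s.
Passive exhalation: V(t)/V₀ = e^(−t/τ) = e^(−0.22/0.273) = 0.4467.
Fraction exhaled = 1 − 0.4467 = 0.5533 → 55.33%.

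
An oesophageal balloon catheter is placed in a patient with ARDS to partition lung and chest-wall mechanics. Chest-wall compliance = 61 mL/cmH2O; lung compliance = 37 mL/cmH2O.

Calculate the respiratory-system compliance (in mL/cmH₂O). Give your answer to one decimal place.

23.0

Lung and chest wall are elastances in series: 1/Crs = 1/CL + 1/Ccw.
1/Crs = 1/37 + 1/61 = 0.04342.
Crs = 23.031 mL/cmH2O.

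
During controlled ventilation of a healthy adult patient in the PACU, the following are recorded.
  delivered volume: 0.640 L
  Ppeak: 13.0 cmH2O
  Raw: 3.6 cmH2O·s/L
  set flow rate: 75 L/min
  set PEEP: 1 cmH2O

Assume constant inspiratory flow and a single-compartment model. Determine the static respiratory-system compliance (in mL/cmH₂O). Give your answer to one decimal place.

85.3

Flow: 75 L/min ÷ 60 = 1.25 L/s.
Equation of motion (constant flow): PIP = Vt/C + R·V̇ + PEEP.
Vt/C = PIP − R·V̇ − PEEP = 13.0 − 3.6×1.25 − 1 = 13.0 − 4.5 − 1 = 7.5 cmH2O.
C = Vt / 7.5 = 640 / 7.5 = 85.333 mL/cmH2O.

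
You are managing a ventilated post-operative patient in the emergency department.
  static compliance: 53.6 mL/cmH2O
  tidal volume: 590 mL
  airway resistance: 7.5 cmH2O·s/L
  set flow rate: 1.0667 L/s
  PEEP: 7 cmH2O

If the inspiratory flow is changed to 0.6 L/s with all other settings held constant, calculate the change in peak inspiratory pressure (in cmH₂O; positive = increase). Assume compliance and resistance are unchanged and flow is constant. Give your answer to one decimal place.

-3.5

PIP = Vt/C + R·V̇ + PEEP (constant-flow equation of motion).
Only the resistive term changes: ΔPIP = R × ΔV̇ = 7.5 × (0.6 − 1.0667) = 7.5 × -0.4667 = -3.5 cmH2O.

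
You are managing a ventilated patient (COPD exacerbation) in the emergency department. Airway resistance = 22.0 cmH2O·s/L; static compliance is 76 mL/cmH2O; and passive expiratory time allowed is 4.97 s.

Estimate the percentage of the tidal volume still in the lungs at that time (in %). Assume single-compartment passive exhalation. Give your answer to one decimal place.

5.1

τ = R × C = 22.0 × 76 mL/cmH2O = 22.0 × 0.076 L/cmH2O = 1.672 s.
Passive exhalation: V(t)/V₀ = e^(−t/τ) = e^(−4.97/1.672) = 0.05118.
Fraction remaining = 0.05118 → 5.118%.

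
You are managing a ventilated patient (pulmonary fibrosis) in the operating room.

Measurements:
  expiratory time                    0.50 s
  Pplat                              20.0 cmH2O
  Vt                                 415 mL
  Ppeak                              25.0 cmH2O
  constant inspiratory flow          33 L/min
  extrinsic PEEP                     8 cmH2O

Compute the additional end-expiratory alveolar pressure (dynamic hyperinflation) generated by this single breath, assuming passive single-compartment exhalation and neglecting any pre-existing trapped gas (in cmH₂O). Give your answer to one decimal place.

Flow: 33 L/min ÷ 60 = 0.55 L/s.
R = (PIP − Pplat)/V̇ = (25.0 − 20.0) / 0.55 = 5.0/0.55 = 9.091 cmH2O·s/L.
C = Vt/(Pplat − PEEP) = 415.0 / (20.0 − 8) = 415.0/12.0 = 34.583 mL/cmH2O.
τ = R × C = 9.091 × 0.03458 L/cmH2O = 0.3144 s.
Fraction remaining = e^(−Te/τ) = e^(−0.50/0.3144) = 0.2039; trapped volume = 415.0 × 0.2039 = 84.619 mL.
Additional alveolar pressure from trapping ≈ V_trapped / C = 84.619 / 34.583 = 2.447 cmH2O.

2.4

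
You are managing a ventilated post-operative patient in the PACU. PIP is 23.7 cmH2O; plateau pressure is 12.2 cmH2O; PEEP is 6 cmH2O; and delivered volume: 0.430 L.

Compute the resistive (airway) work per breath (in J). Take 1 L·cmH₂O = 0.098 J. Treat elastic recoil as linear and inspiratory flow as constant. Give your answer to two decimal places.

0.48

With constant inspiratory flow the resistive pressure is constant at PIP − Pplat = 23.7 − 12.2 = 11.5 cmH2O, so resistive work = 11.5 × 0.430 = 4.945 L·cmH2O.
× 0.098 J/(L·cmH2O) → 0.4846 J.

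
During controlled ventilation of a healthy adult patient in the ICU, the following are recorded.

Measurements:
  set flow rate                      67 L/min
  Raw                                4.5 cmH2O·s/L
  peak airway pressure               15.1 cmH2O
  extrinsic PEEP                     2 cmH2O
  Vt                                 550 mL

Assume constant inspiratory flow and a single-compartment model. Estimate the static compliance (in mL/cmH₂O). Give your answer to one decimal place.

Flow: 67 L/min ÷ 60 = 1.1167 L/s.
Equation of motion (constant flow): PIP = Vt/C + R·V̇ + PEEP.
Vt/C = PIP − R·V̇ − PEEP = 15.1 − 4.5×1.1167 − 2 = 15.1 − 5.025 − 2 = 8.075 cmH2O.
C = Vt / 8.075 = 550 / 8.075 = 68.111 mL/cmH2O.

68.1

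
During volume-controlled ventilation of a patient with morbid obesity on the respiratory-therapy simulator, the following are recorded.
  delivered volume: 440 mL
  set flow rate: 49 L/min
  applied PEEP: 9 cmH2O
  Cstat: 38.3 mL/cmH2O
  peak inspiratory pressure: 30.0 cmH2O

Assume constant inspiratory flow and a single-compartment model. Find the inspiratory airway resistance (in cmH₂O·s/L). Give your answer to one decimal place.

Flow: 49 L/min ÷ 60 = 0.8167 L/s.
Equation of motion (constant flow): PIP = Vt/C + R·V̇ + PEEP.
R·V̇ = PIP − Vt/C − PEEP = 30.0 − 440/38.3 − 9 = 30.0 − 11.488 − 9 = 9.512 cmH2O.
R = 9.512 / 0.8167 = 11.647 cmH2O·s/L.

11.6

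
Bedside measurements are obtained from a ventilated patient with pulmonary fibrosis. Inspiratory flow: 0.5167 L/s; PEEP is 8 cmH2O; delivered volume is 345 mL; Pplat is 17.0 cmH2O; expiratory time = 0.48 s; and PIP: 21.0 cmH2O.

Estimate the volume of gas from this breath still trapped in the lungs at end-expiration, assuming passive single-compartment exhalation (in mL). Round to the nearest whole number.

68

R = (PIP − Pplat)/V̇ = (21.0 − 17.0) / 0.5167 = 4.0/0.5167 = 7.741 cmH2O·s/L.
C = Vt/(Pplat − PEEP) = 345.0 / (17.0 − 8) = 345.0/9.0 = 38.333 mL/cmH2O.
τ = R × C = 7.741 × 0.03833 L/cmH2O = 0.2967 s.
Fraction remaining = e^(−Te/τ) = e^(−0.48/0.2967) = 0.1983.
Trapped volume = 345.0 × 0.1983 = 68.414 mL.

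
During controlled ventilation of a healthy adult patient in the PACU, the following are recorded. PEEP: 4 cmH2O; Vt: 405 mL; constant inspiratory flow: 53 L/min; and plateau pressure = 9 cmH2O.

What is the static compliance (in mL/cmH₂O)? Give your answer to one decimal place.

81.0

Cstat = Vt / (Pplat − PEEP) = 405 / (9 − 4) = 405 / 5.0 = 81.0 mL/cmH2O.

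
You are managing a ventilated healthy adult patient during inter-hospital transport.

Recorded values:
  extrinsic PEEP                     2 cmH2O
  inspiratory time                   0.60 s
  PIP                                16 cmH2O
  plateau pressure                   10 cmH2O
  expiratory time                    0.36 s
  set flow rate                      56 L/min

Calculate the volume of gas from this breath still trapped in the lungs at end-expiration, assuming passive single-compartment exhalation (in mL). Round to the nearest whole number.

Flow: 56 L/min ÷ 60 = 0.9333 L/s.
Vt = flow × Ti = 0.9333 L/s × 0.60 s × 1000 mL/L = 559.98 mL.
R = (PIP − Pplat)/V̇ = (16 − 10) / 0.9333 = 6.0/0.9333 = 6.429 cmH2O·s/L.
C = Vt/(Pplat − PEEP) = 559.98 / (10 − 2) = 559.98/8.0 = 69.998 mL/cmH2O.
τ = R × C = 6.429 × 0.07 L/cmH2O = 0.45 s.
Fraction remaining = e^(−Te/τ) = e^(−0.36/0.45) = 0.4493.
Trapped volume = 559.98 × 0.4493 = 251.6 mL.

252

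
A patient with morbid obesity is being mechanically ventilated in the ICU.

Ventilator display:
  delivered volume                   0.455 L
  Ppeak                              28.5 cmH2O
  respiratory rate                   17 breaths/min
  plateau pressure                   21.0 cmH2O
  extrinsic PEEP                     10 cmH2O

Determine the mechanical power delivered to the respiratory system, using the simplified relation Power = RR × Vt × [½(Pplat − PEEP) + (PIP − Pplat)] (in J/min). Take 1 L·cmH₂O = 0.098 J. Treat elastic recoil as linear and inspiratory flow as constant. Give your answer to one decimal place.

9.9

Per-breath work = Vt × [½(Pplat−PEEP) + (PIP−Pplat)] = 0.455 × [0.5×11.0 + 7.5] = 0.455 × 13.0 = 5.915 L·cmH2O.
Power = 17 × 5.915 = 100.56 L·cmH2O/min.
× 0.098 J/(L·cmH2O) → 9.855 J/min.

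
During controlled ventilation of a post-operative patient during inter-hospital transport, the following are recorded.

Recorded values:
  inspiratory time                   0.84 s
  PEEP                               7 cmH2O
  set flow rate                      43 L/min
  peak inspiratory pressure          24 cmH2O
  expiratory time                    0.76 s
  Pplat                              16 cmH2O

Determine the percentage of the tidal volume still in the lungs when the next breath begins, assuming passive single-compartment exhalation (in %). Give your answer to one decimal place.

36.1

Flow: 43 L/min ÷ 60 = 0.7167 L/s.
Vt = flow × Ti = 0.7167 L/s × 0.84 s × 1000 mL/L = 602.03 mL.
R = (PIP − Pplat)/V̇ = (24 − 16) / 0.7167 = 8.0/0.7167 = 11.162 cmH2O·s/L.
C = Vt/(Pplat − PEEP) = 602.03 / (16 − 7) = 602.03/9.0 = 66.892 mL/cmH2O.
τ = R × C = 11.162 × 0.06689 L/cmH2O = 0.7466 s.
Fraction remaining at end-expiration = e^(−Te/τ) = e^(−0.76/0.7466) = 0.3613 → 36.13%.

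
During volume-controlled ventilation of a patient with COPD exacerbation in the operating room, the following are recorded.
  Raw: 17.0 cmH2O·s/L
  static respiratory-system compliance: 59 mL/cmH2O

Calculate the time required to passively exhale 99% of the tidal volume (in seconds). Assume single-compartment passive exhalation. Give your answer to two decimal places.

τ = R × C = 17.0 × 59 mL/cmH2O = 17.0 × 0.059 L/cmH2O = 1.003 s.
Exhaled fraction f = 1 − e^(−t/τ) → t = −τ·ln(1 − f) = −1.003·ln(0.01) = 4.619 s.

4.62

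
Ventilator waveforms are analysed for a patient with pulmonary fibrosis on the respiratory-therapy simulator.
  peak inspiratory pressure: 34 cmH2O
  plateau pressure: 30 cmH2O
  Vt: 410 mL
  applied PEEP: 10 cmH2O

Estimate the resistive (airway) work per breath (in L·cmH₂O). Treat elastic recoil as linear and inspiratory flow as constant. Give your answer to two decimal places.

With constant inspiratory flow the resistive pressure is constant at PIP − Pplat = 34 − 30 = 4.0 cmH2O, so resistive work = 4.0 × 0.410 = 1.64 L·cmH2O.

1.64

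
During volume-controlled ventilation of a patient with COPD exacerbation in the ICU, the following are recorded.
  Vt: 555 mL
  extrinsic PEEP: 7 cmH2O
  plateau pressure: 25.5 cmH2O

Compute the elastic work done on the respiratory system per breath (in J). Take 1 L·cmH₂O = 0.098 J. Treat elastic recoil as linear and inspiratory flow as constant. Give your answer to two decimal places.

Elastic work ≈ ½ × (Pplat − PEEP) × Vt = 0.5 × (25.5 − 7) × 0.555 L = 0.5 × 18.5 × 0.555 = 5.134 L·cmH2O.
× 0.098 J/(L·cmH2O) → 0.5031 J.

0.50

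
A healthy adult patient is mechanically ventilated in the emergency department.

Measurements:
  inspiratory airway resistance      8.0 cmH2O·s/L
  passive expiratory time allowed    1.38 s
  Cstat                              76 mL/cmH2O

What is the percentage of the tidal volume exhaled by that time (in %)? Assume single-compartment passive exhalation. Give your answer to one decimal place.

τ = R × C = 8.0 × 76 mL/cmH2O = 8.0 × 0.076 L/cmH2O = 0.608 s.
Passive exhalation: V(t)/V₀ = e^(−t/τ) = e^(−1.38/0.608) = 0.1033.
Fraction exhaled = 1 − 0.1033 = 0.8967 → 89.67%.

89.7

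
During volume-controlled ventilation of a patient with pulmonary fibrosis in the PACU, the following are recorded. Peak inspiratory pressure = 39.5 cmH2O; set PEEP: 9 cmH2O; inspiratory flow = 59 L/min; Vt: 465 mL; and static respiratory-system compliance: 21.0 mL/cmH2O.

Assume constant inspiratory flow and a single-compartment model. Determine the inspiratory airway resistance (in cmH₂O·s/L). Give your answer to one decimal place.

8.5

Flow: 59 L/min ÷ 60 = 0.9833 L/s.
Equation of motion (constant flow): PIP = Vt/C + R·V̇ + PEEP.
R·V̇ = PIP − Vt/C − PEEP = 39.5 − 465/21.0 − 9 = 39.5 − 22.143 − 9 = 8.357 cmH2O.
R = 8.357 / 0.9833 = 8.499 cmH2O·s/L.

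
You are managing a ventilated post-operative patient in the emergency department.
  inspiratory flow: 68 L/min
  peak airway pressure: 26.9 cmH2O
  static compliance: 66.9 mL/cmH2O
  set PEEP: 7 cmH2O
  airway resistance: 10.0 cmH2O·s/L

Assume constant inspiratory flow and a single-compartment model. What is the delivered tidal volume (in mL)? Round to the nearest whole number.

573

Flow: 68 L/min ÷ 60 = 1.1333 L/s.
Equation of motion (constant flow): PIP = Vt/C + R·V̇ + PEEP.
Vt/C = PIP − R·V̇ − PEEP = 26.9 − 11.333 − 7 = 8.567 cmH2O.
Vt = C × 8.567 = 66.9 × 8.567 = 573.13 mL.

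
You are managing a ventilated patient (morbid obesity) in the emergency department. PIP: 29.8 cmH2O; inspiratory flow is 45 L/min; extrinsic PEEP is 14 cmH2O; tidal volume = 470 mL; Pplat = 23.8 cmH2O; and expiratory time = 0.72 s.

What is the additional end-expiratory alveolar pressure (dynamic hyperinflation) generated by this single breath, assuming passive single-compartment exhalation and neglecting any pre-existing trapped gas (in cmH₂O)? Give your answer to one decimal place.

Flow: 45 L/min ÷ 60 = 0.75 L/s.
R = (PIP − Pplat)/V̇ = (29.8 − 23.8) / 0.75 = 6.0/0.75 = 8.0 cmH2O·s/L.
C = Vt/(Pplat − PEEP) = 470.0 / (23.8 − 14) = 470.0/9.8 = 47.959 mL/cmH2O.
τ = R × C = 8.0 × 0.04796 L/cmH2O = 0.3837 s.
Fraction remaining = e^(−Te/τ) = e^(−0.72/0.3837) = 0.1531; trapped volume = 470.0 × 0.1531 = 71.957 mL.
Additional alveolar pressure from trapping ≈ V_trapped / C = 71.957 / 47.959 = 1.5 cmH2O.

1.5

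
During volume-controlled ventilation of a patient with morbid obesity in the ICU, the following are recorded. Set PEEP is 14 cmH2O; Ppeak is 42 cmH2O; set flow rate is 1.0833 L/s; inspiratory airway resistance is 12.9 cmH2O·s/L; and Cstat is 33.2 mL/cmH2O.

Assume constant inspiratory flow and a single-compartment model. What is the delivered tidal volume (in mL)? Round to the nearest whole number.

Equation of motion (constant flow): PIP = Vt/C + R·V̇ + PEEP.
Vt/C = PIP − R·V̇ − PEEP = 42 − 13.975 − 14 = 14.025 cmH2O.
Vt = C × 14.025 = 33.2 × 14.025 = 465.63 mL.

466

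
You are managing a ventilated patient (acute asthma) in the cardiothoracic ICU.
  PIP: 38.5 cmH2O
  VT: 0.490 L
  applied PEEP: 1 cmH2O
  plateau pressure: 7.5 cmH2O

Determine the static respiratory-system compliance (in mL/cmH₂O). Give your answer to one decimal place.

75.4

Cstat = Vt / (Pplat − PEEP) = 490 / (7.5 − 1) = 490 / 6.5 = 75.385 mL/cmH2O.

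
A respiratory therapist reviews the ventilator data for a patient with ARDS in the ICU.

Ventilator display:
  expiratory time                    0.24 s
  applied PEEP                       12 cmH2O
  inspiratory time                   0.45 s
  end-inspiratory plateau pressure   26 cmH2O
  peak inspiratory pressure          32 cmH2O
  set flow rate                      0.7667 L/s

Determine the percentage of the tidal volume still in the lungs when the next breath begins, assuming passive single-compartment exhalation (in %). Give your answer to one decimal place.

28.8

Vt = flow × Ti = 0.7667 L/s × 0.45 s × 1000 mL/L = 345.02 mL.
R = (PIP − Pplat)/V̇ = (32 − 26) / 0.7667 = 6.0/0.7667 = 7.826 cmH2O·s/L.
C = Vt/(Pplat − PEEP) = 345.02 / (26 − 12) = 345.02/14.0 = 24.644 mL/cmH2O.
τ = R × C = 7.826 × 0.02464 L/cmH2O = 0.1928 s.
Fraction remaining at end-expiration = e^(−Te/τ) = e^(−0.24/0.1928) = 0.288 → 28.8%.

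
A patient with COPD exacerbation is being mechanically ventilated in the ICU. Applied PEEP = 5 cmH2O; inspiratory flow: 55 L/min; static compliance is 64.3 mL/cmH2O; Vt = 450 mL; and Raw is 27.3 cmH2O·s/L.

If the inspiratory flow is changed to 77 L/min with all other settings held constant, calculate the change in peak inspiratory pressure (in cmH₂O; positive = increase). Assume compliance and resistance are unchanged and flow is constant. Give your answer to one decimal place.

Flow: 55 L/min ÷ 60 = 0.9167 L/s.
New flow: 77 L/min ÷ 60 = 1.2833 L/s.
PIP = Vt/C + R·V̇ + PEEP (constant-flow equation of motion).
Only the resistive term changes: ΔPIP = R × ΔV̇ = 27.3 × (1.2833 − 0.9167) = 27.3 × 0.3666 = 10.008 cmH2O.

10.0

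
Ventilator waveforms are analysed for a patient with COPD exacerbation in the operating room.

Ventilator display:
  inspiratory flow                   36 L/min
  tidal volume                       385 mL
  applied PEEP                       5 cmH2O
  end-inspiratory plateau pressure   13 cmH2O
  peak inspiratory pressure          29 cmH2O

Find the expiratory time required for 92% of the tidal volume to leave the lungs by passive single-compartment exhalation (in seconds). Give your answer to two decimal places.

Flow: 36 L/min ÷ 60 = 0.6 L/s.
R = (PIP − Pplat)/V̇ = (29 − 13) / 0.6 = 16.0/0.6 = 26.667 cmH2O·s/L.
C = Vt/(Pplat − PEEP) = 385.0 / (13 − 5) = 385.0/8.0 = 48.125 mL/cmH2O.
τ = R × C = 26.667 × 0.04813 L/cmH2O = 1.283 s.
t = −τ·ln(1 − 0.92) = −1.283·ln(0.08) = 3.241 s.

3.24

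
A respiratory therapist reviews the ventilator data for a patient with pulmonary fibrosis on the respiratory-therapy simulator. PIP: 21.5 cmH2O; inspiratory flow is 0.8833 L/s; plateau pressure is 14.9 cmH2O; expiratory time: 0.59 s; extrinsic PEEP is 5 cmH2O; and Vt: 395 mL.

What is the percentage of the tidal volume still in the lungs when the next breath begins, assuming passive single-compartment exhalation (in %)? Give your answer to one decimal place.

R = (PIP − Pplat)/V̇ = (21.5 − 14.9) / 0.8833 = 6.6/0.8833 = 7.472 cmH2O·s/L.
C = Vt/(Pplat − PEEP) = 395.0 / (14.9 − 5) = 395.0/9.9 = 39.899 mL/cmH2O.
τ = R × C = 7.472 × 0.0399 L/cmH2O = 0.2981 s.
Fraction remaining at end-expiration = e^(−Te/τ) = e^(−0.59/0.2981) = 0.1382 → 13.82%.

13.8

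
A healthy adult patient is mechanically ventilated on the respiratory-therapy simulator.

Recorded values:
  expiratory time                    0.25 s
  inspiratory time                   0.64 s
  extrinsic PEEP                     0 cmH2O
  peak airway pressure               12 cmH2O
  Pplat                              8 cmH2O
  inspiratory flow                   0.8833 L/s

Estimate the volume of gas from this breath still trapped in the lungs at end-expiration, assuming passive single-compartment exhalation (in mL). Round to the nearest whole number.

259

Vt = flow × Ti = 0.8833 L/s × 0.64 s × 1000 mL/L = 565.31 mL.
R = (PIP − Pplat)/V̇ = (12 − 8) / 0.8833 = 4.0/0.8833 = 4.528 cmH2O·s/L.
C = Vt/(Pplat − PEEP) = 565.31 / (8 − 0) = 565.31/8.0 = 70.664 mL/cmH2O.
τ = R × C = 4.528 × 0.07066 L/cmH2O = 0.3199 s.
Fraction remaining = e^(−Te/τ) = e^(−0.25/0.3199) = 0.4577.
Trapped volume = 565.31 × 0.4577 = 258.74 mL.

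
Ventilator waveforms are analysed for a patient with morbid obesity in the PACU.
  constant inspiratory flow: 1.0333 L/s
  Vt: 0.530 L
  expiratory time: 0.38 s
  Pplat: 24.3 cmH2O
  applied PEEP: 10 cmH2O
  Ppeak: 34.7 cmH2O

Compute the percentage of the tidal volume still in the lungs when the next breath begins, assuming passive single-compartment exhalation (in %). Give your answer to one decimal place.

R = (PIP − Pplat)/V̇ = (34.7 − 24.3) / 1.0333 = 10.4/1.0333 = 10.065 cmH2O·s/L.
C = Vt/(Pplat − PEEP) = 530.0 / (24.3 − 10) = 530.0/14.3 = 37.063 mL/cmH2O.
τ = R × C = 10.065 × 0.03706 L/cmH2O = 0.373 s.
Fraction remaining at end-expiration = e^(−Te/τ) = e^(−0.38/0.373) = 0.361 → 36.1%.

36.1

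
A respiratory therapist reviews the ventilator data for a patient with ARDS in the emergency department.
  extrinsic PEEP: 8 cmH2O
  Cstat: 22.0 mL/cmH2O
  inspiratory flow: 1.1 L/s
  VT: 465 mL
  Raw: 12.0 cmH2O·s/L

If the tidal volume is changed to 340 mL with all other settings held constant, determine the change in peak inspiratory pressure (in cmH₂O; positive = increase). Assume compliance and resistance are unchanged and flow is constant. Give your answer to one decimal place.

-5.7

PIP = Vt/C + R·V̇ + PEEP (constant-flow equation of motion).
Only the elastic term changes: ΔPIP = ΔVt / C = (340 − 465) / 22.0 = -5.682 cmH2O.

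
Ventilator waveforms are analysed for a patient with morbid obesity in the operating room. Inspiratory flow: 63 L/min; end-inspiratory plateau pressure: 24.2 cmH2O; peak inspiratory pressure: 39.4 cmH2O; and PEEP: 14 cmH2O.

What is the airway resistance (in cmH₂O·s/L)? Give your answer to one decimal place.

Flow: 63 L/min ÷ 60 = 1.05 L/s.
Raw = (PIP − Pplat) / flow = (39.4 − 24.2) / 1.05 = 15.2 / 1.05 = 14.476 cmH2O·s/L.

14.5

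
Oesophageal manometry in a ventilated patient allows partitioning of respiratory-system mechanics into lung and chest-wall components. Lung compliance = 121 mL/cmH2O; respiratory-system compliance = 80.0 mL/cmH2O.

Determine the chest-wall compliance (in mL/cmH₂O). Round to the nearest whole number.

1/Ccw = 1/Crs − 1/CL.
1/Ccw = 1/80.0 − 1/121 = 0.004236.
Ccw = 236.07 mL/cmH2O.

236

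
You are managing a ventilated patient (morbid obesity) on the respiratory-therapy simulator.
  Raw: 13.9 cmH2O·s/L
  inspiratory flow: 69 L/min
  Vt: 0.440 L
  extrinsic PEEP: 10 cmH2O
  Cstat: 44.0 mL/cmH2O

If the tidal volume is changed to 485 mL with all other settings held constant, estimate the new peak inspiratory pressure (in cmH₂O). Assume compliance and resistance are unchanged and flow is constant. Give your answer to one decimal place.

Flow: 69 L/min ÷ 60 = 1.15 L/s.
PIP = Vt/C + R·V̇ + PEEP (constant-flow equation of motion).
Only the elastic term changes: ΔPIP = ΔVt / C = (485 − 440) / 44.0 = 1.023 cmH2O.
Original PIP = 440/44.0 + 13.9×1.15 + 10 = 35.985 cmH2O; new PIP = 35.985 + (1.023) = 37.008 cmH2O.

37.0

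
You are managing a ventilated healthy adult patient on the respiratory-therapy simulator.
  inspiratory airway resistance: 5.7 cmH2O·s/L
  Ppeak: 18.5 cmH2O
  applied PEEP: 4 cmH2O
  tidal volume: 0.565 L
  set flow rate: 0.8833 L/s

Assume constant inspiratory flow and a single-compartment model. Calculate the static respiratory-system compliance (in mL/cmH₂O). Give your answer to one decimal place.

59.7

Equation of motion (constant flow): PIP = Vt/C + R·V̇ + PEEP.
Vt/C = PIP − R·V̇ − PEEP = 18.5 − 5.7×0.8833 − 4 = 18.5 − 5.035 − 4 = 9.465 cmH2O.
C = Vt / 9.465 = 565 / 9.465 = 59.694 mL/cmH2O.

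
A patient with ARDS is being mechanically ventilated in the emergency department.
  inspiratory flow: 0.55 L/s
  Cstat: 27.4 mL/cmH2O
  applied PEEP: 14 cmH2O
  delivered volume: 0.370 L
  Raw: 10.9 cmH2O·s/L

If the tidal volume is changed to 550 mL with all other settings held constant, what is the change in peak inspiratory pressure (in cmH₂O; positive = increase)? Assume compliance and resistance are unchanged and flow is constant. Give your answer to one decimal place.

PIP = Vt/C + R·V̇ + PEEP (constant-flow equation of motion).
Only the elastic term changes: ΔPIP = ΔVt / C = (550 − 370) / 27.4 = 6.569 cmH2O.

6.6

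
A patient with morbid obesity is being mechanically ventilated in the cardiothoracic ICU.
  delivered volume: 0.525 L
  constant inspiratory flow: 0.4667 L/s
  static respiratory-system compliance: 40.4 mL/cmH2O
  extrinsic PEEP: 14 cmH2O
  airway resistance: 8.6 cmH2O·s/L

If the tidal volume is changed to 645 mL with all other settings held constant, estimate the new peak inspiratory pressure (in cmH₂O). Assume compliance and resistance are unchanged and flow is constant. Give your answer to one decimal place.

34.0

PIP = Vt/C + R·V̇ + PEEP (constant-flow equation of motion).
Only the elastic term changes: ΔPIP = ΔVt / C = (645 − 525) / 40.4 = 2.97 cmH2O.
Original PIP = 525/40.4 + 8.6×0.4667 + 14 = 31.009 cmH2O; new PIP = 31.009 + (2.97) = 33.979 cmH2O.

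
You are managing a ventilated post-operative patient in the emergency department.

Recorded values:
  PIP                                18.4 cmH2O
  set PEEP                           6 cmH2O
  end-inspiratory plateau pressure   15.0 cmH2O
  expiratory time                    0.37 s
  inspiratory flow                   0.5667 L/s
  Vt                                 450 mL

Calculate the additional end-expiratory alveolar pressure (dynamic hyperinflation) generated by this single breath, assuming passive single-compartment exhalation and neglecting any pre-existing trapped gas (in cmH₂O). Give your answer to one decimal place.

2.6

R = (PIP − Pplat)/V̇ = (18.4 − 15.0) / 0.5667 = 3.4/0.5667 = 6.0 cmH2O·s/L.
C = Vt/(Pplat − PEEP) = 450.0 / (15.0 − 6) = 450.0/9.0 = 50.0 mL/cmH2O.
τ = R × C = 6.0 × 0.05 L/cmH2O = 0.3 s.
Fraction remaining = e^(−Te/τ) = e^(−0.37/0.3) = 0.2913; trapped volume = 450.0 × 0.2913 = 131.09 mL.
Additional alveolar pressure from trapping ≈ V_trapped / C = 131.09 / 50.0 = 2.622 cmH2O.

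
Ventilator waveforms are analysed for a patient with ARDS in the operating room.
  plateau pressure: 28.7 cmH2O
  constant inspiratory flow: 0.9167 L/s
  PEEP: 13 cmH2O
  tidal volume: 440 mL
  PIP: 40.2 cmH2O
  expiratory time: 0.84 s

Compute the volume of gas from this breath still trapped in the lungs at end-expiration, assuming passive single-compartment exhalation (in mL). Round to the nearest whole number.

40

R = (PIP − Pplat)/V̇ = (40.2 − 28.7) / 0.9167 = 11.5/0.9167 = 12.545 cmH2O·s/L.
C = Vt/(Pplat − PEEP) = 440.0 / (28.7 − 13) = 440.0/15.7 = 28.025 mL/cmH2O.
τ = R × C = 12.545 × 0.02803 L/cmH2O = 0.3516 s.
Fraction remaining = e^(−Te/τ) = e^(−0.84/0.3516) = 0.09171.
Trapped volume = 440.0 × 0.09171 = 40.352 mL.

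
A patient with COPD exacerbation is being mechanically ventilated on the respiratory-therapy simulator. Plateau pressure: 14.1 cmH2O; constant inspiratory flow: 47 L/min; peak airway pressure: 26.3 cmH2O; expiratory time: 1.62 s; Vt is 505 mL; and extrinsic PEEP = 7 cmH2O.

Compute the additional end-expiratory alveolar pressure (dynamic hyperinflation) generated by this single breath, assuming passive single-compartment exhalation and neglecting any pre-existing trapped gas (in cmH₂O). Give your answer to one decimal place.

Flow: 47 L/min ÷ 60 = 0.7833 L/s.
R = (PIP − Pplat)/V̇ = (26.3 − 14.1) / 0.7833 = 12.2/0.7833 = 15.575 cmH2O·s/L.
C = Vt/(Pplat − PEEP) = 505.0 / (14.1 − 7) = 505.0/7.1 = 71.127 mL/cmH2O.
τ = R × C = 15.575 × 0.07113 L/cmH2O = 1.108 s.
Fraction remaining = e^(−Te/τ) = e^(−1.62/1.108) = 0.2318; trapped volume = 505.0 × 0.2318 = 117.06 mL.
Additional alveolar pressure from trapping ≈ V_trapped / C = 117.06 / 71.127 = 1.646 cmH2O.

1.6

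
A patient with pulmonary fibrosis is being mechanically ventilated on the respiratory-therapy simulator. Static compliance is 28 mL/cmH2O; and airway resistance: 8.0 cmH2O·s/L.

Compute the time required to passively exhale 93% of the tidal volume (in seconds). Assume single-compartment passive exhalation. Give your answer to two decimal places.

τ = R × C = 8.0 × 28 mL/cmH2O = 8.0 × 0.028 L/cmH2O = 0.224 s.
Exhaled fraction f = 1 − e^(−t/τ) → t = −τ·ln(1 − f) = −0.224·ln(0.07) = 0.5957 s.

0.60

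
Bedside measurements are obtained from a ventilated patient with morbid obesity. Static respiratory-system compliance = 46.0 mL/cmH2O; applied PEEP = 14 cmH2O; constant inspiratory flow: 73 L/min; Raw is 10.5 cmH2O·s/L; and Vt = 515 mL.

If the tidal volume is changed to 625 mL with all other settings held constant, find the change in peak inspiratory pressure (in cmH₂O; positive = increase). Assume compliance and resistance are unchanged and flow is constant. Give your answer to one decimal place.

2.4

PIP = Vt/C + R·V̇ + PEEP (constant-flow equation of motion).
Only the elastic term changes: ΔPIP = ΔVt / C = (625 − 515) / 46.0 = 2.391 cmH2O.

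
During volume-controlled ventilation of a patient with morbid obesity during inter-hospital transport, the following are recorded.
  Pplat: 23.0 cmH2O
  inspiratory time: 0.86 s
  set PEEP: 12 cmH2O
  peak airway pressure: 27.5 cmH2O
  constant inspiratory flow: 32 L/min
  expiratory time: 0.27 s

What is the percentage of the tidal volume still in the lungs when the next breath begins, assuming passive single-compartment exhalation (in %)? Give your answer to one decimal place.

Flow: 32 L/min ÷ 60 = 0.5333 L/s.
Vt = flow × Ti = 0.5333 L/s × 0.86 s × 1000 mL/L = 458.64 mL.
R = (PIP − Pplat)/V̇ = (27.5 − 23.0) / 0.5333 = 4.5/0.5333 = 8.438 cmH2O·s/L.
C = Vt/(Pplat − PEEP) = 458.64 / (23.0 − 12) = 458.64/11.0 = 41.695 mL/cmH2O.
τ = R × C = 8.438 × 0.0417 L/cmH2O = 0.3519 s.
Fraction remaining at end-expiration = e^(−Te/τ) = e^(−0.27/0.3519) = 0.4643 → 46.43%.

46.4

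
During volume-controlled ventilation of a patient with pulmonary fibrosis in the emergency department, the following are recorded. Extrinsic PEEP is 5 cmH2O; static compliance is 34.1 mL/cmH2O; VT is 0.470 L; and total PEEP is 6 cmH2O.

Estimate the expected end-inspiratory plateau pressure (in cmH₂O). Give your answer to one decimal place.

19.8

End-expiratory occlusion gives total PEEP = 6 cmH2O (intrinsic PEEP = 6 − 5 = 1). Use total PEEP for the elastic gradient.
Pplat = PEEPtotal + Vt / Cstat = 6 + 470 / 34.1 = 6 + 13.783 = 19.783 cmH2O.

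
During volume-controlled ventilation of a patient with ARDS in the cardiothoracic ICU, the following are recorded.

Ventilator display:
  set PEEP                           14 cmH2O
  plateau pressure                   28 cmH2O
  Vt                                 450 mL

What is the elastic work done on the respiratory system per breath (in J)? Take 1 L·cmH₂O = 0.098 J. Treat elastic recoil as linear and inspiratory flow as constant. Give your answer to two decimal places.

0.31

Elastic work ≈ ½ × (Pplat − PEEP) × Vt = 0.5 × (28 − 14) × 0.450 L = 0.5 × 14.0 × 0.450 = 3.15 L·cmH2O.
× 0.098 J/(L·cmH2O) → 0.3087 J.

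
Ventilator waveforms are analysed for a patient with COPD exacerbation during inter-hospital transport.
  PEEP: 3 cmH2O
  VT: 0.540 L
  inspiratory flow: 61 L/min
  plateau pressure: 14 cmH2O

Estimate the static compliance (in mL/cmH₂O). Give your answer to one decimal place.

49.1

Cstat = Vt / (Pplat − PEEP) = 540 / (14 − 3) = 540 / 11.0 = 49.091 mL/cmH2O.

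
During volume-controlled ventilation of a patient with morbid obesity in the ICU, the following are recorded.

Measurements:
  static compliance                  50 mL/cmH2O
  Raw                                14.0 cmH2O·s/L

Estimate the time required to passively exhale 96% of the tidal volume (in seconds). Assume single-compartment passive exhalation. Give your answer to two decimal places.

τ = R × C = 14.0 × 50 mL/cmH2O = 14.0 × 0.050 L/cmH2O = 0.7 s.
Exhaled fraction f = 1 − e^(−t/τ) → t = −τ·ln(1 − f) = −0.7·ln(0.04) = 2.253 s.

2.25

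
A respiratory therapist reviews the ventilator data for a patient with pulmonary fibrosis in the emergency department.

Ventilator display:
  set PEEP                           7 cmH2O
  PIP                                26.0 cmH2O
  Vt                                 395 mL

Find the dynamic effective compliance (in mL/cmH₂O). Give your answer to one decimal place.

Dynamic compliance = Vt / (PIP − PEEP) = 395 / (26.0 − 7) = 395 / 19.0 = 20.789 mL/cmH2O.

20.8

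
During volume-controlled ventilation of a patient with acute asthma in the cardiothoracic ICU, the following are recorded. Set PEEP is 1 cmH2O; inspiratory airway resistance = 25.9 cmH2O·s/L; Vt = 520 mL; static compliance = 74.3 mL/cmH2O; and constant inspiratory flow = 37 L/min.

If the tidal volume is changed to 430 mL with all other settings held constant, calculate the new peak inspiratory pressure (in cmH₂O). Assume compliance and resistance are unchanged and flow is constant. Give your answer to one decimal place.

22.8

Flow: 37 L/min ÷ 60 = 0.6167 L/s.
PIP = Vt/C + R·V̇ + PEEP (constant-flow equation of motion).
Only the elastic term changes: ΔPIP = ΔVt / C = (430 − 520) / 74.3 = -1.211 cmH2O.
Original PIP = 520/74.3 + 25.9×0.6167 + 1 = 23.971 cmH2O; new PIP = 23.971 + (-1.211) = 22.76 cmH2O.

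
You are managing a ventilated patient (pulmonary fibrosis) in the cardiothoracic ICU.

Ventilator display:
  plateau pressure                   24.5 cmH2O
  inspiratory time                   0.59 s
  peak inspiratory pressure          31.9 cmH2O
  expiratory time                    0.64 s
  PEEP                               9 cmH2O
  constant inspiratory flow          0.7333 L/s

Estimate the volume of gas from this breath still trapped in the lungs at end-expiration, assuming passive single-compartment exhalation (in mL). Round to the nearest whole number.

Vt = flow × Ti = 0.7333 L/s × 0.59 s × 1000 mL/L = 432.65 mL.
R = (PIP − Pplat)/V̇ = (31.9 − 24.5) / 0.7333 = 7.4/0.7333 = 10.091 cmH2O·s/L.
C = Vt/(Pplat − PEEP) = 432.65 / (24.5 − 9) = 432.65/15.5 = 27.913 mL/cmH2O.
τ = R × C = 10.091 × 0.02791 L/cmH2O = 0.2816 s.
Fraction remaining = e^(−Te/τ) = e^(−0.64/0.2816) = 0.103.
Trapped volume = 432.65 × 0.103 = 44.563 mL.

45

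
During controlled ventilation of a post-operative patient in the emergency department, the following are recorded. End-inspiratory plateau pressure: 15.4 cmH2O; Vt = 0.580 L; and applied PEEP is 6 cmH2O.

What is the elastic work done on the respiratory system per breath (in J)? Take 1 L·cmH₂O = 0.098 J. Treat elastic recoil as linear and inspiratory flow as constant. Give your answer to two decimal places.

0.27

Elastic work ≈ ½ × (Pplat − PEEP) × Vt = 0.5 × (15.4 − 6) × 0.580 L = 0.5 × 9.4 × 0.580 = 2.726 L·cmH2O.
× 0.098 J/(L·cmH2O) → 0.2671 J.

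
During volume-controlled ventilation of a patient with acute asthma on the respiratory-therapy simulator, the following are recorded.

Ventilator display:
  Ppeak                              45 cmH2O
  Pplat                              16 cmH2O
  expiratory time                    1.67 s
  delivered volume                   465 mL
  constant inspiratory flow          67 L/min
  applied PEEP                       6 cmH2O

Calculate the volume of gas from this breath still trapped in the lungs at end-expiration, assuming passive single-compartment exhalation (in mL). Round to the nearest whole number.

Flow: 67 L/min ÷ 60 = 1.1167 L/s.
R = (PIP − Pplat)/V̇ = (45 − 16) / 1.1167 = 29.0/1.1167 = 25.969 cmH2O·s/L.
C = Vt/(Pplat − PEEP) = 465.0 / (16 − 6) = 465.0/10.0 = 46.5 mL/cmH2O.
τ = R × C = 25.969 × 0.0465 L/cmH2O = 1.208 s.
Fraction remaining = e^(−Te/τ) = e^(−1.67/1.208) = 0.251.
Trapped volume = 465.0 × 0.251 = 116.72 mL.

117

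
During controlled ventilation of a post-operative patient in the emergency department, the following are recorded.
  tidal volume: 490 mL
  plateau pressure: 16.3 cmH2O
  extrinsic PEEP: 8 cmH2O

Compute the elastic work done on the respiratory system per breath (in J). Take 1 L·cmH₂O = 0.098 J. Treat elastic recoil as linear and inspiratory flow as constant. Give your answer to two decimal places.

0.20

Elastic work ≈ ½ × (Pplat − PEEP) × Vt = 0.5 × (16.3 − 8) × 0.490 L = 0.5 × 8.3 × 0.490 = 2.034 L·cmH2O.
× 0.098 J/(L·cmH2O) → 0.1993 J.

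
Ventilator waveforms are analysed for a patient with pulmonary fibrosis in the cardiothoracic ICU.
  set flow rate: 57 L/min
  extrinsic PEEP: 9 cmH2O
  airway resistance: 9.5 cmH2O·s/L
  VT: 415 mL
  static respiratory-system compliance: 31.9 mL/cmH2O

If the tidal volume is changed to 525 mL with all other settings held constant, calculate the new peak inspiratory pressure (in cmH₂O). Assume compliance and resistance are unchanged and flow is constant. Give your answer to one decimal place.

Flow: 57 L/min ÷ 60 = 0.95 L/s.
PIP = Vt/C + R·V̇ + PEEP (constant-flow equation of motion).
Only the elastic term changes: ΔPIP = ΔVt / C = (525 − 415) / 31.9 = 3.448 cmH2O.
Original PIP = 415/31.9 + 9.5×0.95 + 9 = 31.034 cmH2O; new PIP = 31.034 + (3.448) = 34.482 cmH2O.

34.5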